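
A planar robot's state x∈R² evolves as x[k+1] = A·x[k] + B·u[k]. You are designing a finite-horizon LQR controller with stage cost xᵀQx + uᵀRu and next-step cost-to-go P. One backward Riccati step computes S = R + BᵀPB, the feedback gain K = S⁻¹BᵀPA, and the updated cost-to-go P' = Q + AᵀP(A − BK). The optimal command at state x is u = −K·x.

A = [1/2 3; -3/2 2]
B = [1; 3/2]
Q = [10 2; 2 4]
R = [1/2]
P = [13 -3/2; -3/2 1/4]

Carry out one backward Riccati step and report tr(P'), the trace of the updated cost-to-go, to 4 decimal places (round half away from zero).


20.7288

BᵀP = [10.7500 -1.1250]
S = R + BᵀPB = [1/2] + [9.0625] = [9.5625]
BᵀPA = [7.0625 30.0000]
K = S⁻¹·BᵀPA = [0.7386 3.1373]
A−BK = [-0.2386 -0.1373; -2.6078 -2.7059]
AᵀP(A−BK) = [0.8464 1.8431; 1.8431 5.8824]
P' = Q + AᵀP(A−BK) = [10.8464 3.8431; 3.8431 9.8824]
tr(P') = 20.7288


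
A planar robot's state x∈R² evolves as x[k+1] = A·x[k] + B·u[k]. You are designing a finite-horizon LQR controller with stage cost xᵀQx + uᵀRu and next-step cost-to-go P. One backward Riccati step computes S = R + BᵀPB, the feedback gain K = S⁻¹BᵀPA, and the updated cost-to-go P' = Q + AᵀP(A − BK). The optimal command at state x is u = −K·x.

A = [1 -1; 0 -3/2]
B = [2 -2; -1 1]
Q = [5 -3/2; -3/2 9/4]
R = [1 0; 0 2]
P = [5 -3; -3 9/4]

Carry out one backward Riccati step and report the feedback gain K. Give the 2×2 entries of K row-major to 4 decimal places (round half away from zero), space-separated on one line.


0.2482 -0.0119 -0.1241 0.0060

BᵀP = [13.0000 -8.2500; -13.0000 8.2500]
S = R + BᵀPB = [1 0; 0 2] + [34.2500 -34.2500; -34.2500 34.2500] = [35.2500 -34.2500; -34.2500 36.2500]
BᵀPA = [13.0000 -0.6250; -13.0000 0.6250]
K = S⁻¹·BᵀPA = [0.2482 -0.0119; -0.1241 0.0060]
A−BK = [0.2554 -0.9642; 0.3723 -1.5179]
AᵀP(A−BK) = [0.1599 -0.2673; -0.2673 1.0513]
P' = Q + AᵀP(A−BK) = [5.1599 -1.7673; -1.7673 3.3013]
tr(P') = 8.4612


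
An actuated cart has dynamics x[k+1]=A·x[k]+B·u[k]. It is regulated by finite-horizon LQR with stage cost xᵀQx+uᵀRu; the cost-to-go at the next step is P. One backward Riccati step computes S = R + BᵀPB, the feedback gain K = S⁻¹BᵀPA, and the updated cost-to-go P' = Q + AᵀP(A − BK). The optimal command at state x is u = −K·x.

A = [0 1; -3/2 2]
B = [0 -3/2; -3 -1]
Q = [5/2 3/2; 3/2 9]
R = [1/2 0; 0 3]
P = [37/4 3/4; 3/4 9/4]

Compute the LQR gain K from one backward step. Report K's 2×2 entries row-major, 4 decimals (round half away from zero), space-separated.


0.4854 -0.4732 0.0052 -0.5857

BᵀP = [-2.2500 -6.7500; -14.6250 -3.3750]
S = R + BᵀPB = [1/2 0; 0 3] + [20.2500 10.1250; 10.1250 25.3125] = [20.7500 10.1250; 10.1250 28.3125]
BᵀPA = [10.1250 -15.7500; 5.0625 -21.3750]
K = S⁻¹·BᵀPA = [0.4854 -0.4732; 0.0052 -0.5857]
A−BK = [0.0078 0.1214; -0.0386 -0.0054]
AᵀP(A−BK) = [0.1214 -0.1183; -0.1183 1.2766]
P' = Q + AᵀP(A−BK) = [2.6214 1.3817; 1.3817 10.2766]
tr(P') = 12.8980


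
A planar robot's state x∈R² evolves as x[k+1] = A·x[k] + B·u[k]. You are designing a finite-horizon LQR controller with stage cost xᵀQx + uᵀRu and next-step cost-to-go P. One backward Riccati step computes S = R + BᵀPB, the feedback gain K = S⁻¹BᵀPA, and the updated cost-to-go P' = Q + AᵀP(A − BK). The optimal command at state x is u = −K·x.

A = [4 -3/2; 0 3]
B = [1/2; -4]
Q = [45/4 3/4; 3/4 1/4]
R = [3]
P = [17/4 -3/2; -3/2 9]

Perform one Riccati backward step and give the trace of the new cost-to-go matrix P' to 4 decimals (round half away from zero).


79.4022

BᵀP = [8.1250 -36.7500]
S = R + BᵀPB = [3] + [151.0625] = [154.0625]
BᵀPA = [32.5000 -122.4375]
K = S⁻¹·BᵀPA = [0.2110 -0.7947]
A−BK = [3.8945 -1.1026; 0.8438 -0.1789]
AᵀP(A−BK) = [61.1440 -17.6714; -17.6714 6.7582]
P' = Q + AᵀP(A−BK) = [72.3940 -16.9214; -16.9214 7.0082]
tr(P') = 79.4022


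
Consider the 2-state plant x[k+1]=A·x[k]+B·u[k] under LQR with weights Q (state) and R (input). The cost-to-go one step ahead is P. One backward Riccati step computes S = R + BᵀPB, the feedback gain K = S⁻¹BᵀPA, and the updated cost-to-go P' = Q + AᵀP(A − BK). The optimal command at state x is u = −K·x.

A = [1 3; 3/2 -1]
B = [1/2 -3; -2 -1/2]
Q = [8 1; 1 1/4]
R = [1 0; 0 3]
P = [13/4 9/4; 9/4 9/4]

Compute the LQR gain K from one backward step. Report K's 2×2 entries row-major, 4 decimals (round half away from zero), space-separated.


BᵀP = [-2.8750 -3.3750; -10.8750 -7.8750]
S = R + BᵀPB = [1 0; 0 3] + [5.3125 10.3125; 10.3125 36.5625] = [6.3125 10.3125; 10.3125 39.5625]
BᵀPA = [-7.9375 -5.2500; -22.6875 -24.7500]
K = S⁻¹·BᵀPA = [-0.5584 0.3315; -0.4279 -0.7120]
A−BK = [-0.0046 0.6983; 0.1693 -0.6930]
AᵀP(A−BK) = [0.9222 0.7277; 0.7277 2.1183]
P' = Q + AᵀP(A−BK) = [8.9222 1.7277; 1.7277 2.3683]
tr(P') = 11.2905

-0.5584 0.3315 -0.4279 -0.7120


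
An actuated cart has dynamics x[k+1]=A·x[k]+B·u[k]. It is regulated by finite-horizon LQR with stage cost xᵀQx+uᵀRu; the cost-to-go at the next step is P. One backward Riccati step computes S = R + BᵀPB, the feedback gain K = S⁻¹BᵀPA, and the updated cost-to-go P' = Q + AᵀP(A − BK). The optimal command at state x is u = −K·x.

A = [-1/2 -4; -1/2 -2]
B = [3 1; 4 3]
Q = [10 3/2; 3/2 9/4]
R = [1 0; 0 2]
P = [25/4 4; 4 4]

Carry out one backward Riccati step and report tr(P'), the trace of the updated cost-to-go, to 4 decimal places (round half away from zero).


16.4975

BᵀP = [34.7500 28.0000; 18.2500 16.0000]
S = R + BᵀPB = [1 0; 0 2] + [216.2500 118.7500; 118.7500 66.2500] = [217.2500 118.7500; 118.7500 68.2500]
BᵀPA = [-31.3750 -195.0000; -17.1250 -105.0000]
K = S⁻¹·BᵀPA = [-0.1485 -1.1574; 0.0074 0.4754]
A−BK = [-0.0620 -1.0031; 0.0717 1.2036]
AᵀP(A−BK) = [0.0312 0.3266; 0.3266 4.2163]
P' = Q + AᵀP(A−BK) = [10.0312 1.8266; 1.8266 6.4663]
tr(P') = 16.4975


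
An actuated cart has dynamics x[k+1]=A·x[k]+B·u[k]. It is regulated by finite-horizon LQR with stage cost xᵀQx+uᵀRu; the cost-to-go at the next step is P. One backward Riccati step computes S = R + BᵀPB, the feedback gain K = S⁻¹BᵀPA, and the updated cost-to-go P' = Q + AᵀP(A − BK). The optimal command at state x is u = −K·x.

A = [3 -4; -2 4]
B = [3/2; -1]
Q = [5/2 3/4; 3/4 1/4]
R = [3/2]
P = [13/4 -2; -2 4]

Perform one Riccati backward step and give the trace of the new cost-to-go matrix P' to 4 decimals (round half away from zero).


BᵀP = [6.8750 -7.0000]
S = R + BᵀPB = [3/2] + [17.3125] = [18.8125]
BᵀPA = [34.6250 -55.5000]
K = S⁻¹·BᵀPA = [1.8405 -2.9502]
A−BK = [0.2392 0.4252; -0.1595 1.0498]
AᵀP(A−BK) = [5.5216 -8.8505; -8.8505 16.2658]
P' = Q + AᵀP(A−BK) = [8.0216 -8.1005; -8.1005 16.5158]
tr(P') = 24.5374

24.5374


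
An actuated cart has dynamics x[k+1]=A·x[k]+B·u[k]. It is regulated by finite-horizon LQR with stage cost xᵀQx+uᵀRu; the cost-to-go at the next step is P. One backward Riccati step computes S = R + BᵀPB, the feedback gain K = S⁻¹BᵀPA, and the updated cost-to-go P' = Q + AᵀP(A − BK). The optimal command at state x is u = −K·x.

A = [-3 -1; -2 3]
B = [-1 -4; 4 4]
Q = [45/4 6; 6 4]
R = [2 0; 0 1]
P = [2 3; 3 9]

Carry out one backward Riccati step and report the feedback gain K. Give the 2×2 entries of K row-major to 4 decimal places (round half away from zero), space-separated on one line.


BᵀP = [10.0000 33.0000; 4.0000 24.0000]
S = R + BᵀPB = [2 0; 0 1] + [122.0000 92.0000; 92.0000 80.0000] = [124.0000 92.0000; 92.0000 81.0000]
BᵀPA = [-96.0000 89.0000; -60.0000 68.0000]
K = S⁻¹·BᵀPA = [-1.4278 0.6032; 0.8810 0.1544]
A−BK = [-0.9038 0.2209; 0.1873 -0.0304]
AᵀP(A−BK) = [5.7873 -1.8304; -1.8304 0.8171]
P' = Q + AᵀP(A−BK) = [17.0373 4.1696; 4.1696 4.8171]
tr(P') = 21.8544

-1.4278 0.6032 0.8810 0.1544


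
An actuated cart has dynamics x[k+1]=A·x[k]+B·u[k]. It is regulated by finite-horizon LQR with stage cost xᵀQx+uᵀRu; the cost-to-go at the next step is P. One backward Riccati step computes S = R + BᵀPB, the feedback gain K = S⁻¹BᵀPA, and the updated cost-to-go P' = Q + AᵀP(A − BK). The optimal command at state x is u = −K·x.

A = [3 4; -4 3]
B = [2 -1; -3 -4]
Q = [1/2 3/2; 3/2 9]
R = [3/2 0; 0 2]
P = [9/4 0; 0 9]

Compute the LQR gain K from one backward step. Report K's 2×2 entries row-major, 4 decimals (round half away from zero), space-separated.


BᵀP = [4.5000 -27.0000; -2.2500 -36.0000]
S = R + BᵀPB = [3/2 0; 0 2] + [90.0000 103.5000; 103.5000 146.2500] = [91.5000 103.5000; 103.5000 148.2500]
BᵀPA = [121.5000 -63.0000; 137.2500 -117.0000]
K = S⁻¹·BᵀPA = [1.3346 0.9709; -0.0059 -1.4671]
A−BK = [0.3250 0.5910; -0.0200 0.0446]
AᵀP(A−BK) = [2.9128 2.3852; 2.3852 6.5225]
P' = Q + AᵀP(A−BK) = [3.4128 3.8852; 3.8852 15.5225]
tr(P') = 18.9354

1.3346 0.9709 -0.0059 -1.4671


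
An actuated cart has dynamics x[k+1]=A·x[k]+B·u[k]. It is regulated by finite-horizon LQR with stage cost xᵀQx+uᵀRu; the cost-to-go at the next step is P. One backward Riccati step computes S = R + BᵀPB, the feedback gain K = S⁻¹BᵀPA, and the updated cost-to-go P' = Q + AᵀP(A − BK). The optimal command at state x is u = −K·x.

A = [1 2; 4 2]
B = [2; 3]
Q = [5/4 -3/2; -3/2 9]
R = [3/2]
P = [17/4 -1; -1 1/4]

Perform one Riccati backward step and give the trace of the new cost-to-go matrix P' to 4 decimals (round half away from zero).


BᵀP = [5.5000 -1.2500]
S = R + BᵀPB = [3/2] + [7.2500] = [8.7500]
BᵀPA = [0.5000 8.5000]
K = S⁻¹·BᵀPA = [0.0571 0.9714]
A−BK = [0.8857 0.0571; 3.8286 -0.9143]
AᵀP(A−BK) = [0.2214 0.0143; 0.0143 1.7429]
P' = Q + AᵀP(A−BK) = [1.4714 -1.4857; -1.4857 10.7429]
tr(P') = 12.2143

12.2143


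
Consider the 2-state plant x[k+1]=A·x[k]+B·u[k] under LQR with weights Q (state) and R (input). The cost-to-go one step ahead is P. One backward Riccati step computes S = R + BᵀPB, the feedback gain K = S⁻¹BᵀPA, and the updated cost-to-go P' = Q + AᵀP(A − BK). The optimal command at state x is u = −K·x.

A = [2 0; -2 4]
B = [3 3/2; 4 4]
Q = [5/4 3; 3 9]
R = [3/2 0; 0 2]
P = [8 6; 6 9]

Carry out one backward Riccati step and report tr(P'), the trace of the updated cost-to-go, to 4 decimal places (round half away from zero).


BᵀP = [48.0000 54.0000; 36.0000 45.0000]
S = R + BᵀPB = [3/2 0; 0 2] + [360.0000 288.0000; 288.0000 234.0000] = [361.5000 288.0000; 288.0000 236.0000]
BᵀPA = [-12.0000 216.0000; -18.0000 180.0000]
K = S⁻¹·BᵀPA = [0.9924 -0.3646; -1.2873 1.2076]
A−BK = [0.9538 -0.7177; -0.8203 0.6278]
AᵀP(A−BK) = [8.7367 -6.6380; -6.6380 5.3772]
P' = Q + AᵀP(A−BK) = [9.9867 -3.6380; -3.6380 14.3772]
tr(P') = 24.3639

24.3639


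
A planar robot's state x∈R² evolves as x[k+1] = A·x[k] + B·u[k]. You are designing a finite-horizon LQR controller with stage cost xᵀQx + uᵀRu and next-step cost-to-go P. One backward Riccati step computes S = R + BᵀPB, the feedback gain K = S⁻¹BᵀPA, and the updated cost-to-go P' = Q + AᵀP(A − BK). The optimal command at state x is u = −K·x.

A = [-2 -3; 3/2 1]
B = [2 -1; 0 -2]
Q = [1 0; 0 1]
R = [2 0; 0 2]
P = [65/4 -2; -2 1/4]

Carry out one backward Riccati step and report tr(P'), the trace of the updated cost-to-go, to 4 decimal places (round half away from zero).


8.2266

BᵀP = [32.5000 -4.0000; -12.2500 1.5000]
S = R + BᵀPB = [2 0; 0 2] + [65.0000 -24.5000; -24.5000 9.2500] = [67.0000 -24.5000; -24.5000 11.2500]
BᵀPA = [-71.0000 -101.5000; 26.7500 38.2500]
K = S⁻¹·BᵀPA = [-0.9340 -1.3339; 0.3436 0.4951]
A−BK = [0.2117 0.1629; 2.1873 1.9902]
AᵀP(A−BK) = [2.0531 2.9255; 2.9255 4.1735]
P' = Q + AᵀP(A−BK) = [3.0531 2.9255; 2.9255 5.1735]
tr(P') = 8.2266


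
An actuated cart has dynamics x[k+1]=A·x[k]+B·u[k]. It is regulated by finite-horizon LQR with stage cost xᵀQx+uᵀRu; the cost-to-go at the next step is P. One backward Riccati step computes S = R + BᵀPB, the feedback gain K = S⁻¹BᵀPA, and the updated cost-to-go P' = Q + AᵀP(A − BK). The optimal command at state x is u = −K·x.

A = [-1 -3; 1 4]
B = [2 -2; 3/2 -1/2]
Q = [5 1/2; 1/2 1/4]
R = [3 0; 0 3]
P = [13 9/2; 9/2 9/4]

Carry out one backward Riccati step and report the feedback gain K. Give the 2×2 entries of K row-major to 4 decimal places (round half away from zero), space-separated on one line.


BᵀP = [32.7500 12.3750; -28.2500 -10.1250]
S = R + BᵀPB = [3 0; 0 3] + [84.0625 -71.6875; -71.6875 61.5625] = [87.0625 -71.6875; -71.6875 64.5625]
BᵀPA = [-20.3750 -48.7500; 18.1250 44.2500]
K = S⁻¹·BᵀPA = [-0.0335 0.0514; 0.2436 0.7424]
A−BK = [-0.4459 -1.6179; 1.1720 4.2942]
AᵀP(A−BK) = [1.1533 4.0903; 4.0903 14.6521]
P' = Q + AᵀP(A−BK) = [6.1533 4.5903; 4.5903 14.9021]
tr(P') = 21.0554

-0.0335 0.0514 0.2436 0.7424


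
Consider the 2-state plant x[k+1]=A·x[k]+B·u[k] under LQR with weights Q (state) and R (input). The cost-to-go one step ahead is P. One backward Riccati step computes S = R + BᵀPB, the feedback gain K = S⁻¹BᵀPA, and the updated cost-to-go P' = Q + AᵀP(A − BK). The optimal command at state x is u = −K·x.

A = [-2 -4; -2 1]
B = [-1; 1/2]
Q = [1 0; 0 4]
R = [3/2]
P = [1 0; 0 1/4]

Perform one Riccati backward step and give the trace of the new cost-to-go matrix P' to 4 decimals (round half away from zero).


BᵀP = [-1.0000 0.1250]
S = R + BᵀPB = [3/2] + [1.0625] = [2.5625]
BᵀPA = [1.7500 4.1250]
K = S⁻¹·BᵀPA = [0.6829 1.6098]
A−BK = [-1.3171 -2.3902; -2.3415 0.1951]
AᵀP(A−BK) = [3.8049 4.6829; 4.6829 9.6098]
P' = Q + AᵀP(A−BK) = [4.8049 4.6829; 4.6829 13.6098]
tr(P') = 18.4146

18.4146


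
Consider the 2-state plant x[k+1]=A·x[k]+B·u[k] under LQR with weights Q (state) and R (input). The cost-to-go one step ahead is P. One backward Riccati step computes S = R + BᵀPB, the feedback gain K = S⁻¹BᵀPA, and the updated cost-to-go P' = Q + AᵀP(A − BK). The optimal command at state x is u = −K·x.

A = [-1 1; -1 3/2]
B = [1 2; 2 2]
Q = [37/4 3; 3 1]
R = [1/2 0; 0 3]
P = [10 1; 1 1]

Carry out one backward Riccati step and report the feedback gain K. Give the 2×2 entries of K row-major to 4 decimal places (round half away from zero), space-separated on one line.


BᵀP = [12.0000 3.0000; 22.0000 4.0000]
S = R + BᵀPB = [1/2 0; 0 3] + [18.0000 30.0000; 30.0000 52.0000] = [18.5000 30.0000; 30.0000 55.0000]
BᵀPA = [-15.0000 16.5000; -26.0000 28.0000]
K = S⁻¹·BᵀPA = [-0.3830 0.5745; -0.2638 0.1957]
A−BK = [-0.0894 0.0340; 0.2936 -0.0404]
AᵀP(A−BK) = [0.3957 -0.2936; -0.2936 0.2904]
P' = Q + AᵀP(A−BK) = [9.6457 2.7064; 2.7064 1.2904]
tr(P') = 10.9362

-0.3830 0.5745 -0.2638 0.1957


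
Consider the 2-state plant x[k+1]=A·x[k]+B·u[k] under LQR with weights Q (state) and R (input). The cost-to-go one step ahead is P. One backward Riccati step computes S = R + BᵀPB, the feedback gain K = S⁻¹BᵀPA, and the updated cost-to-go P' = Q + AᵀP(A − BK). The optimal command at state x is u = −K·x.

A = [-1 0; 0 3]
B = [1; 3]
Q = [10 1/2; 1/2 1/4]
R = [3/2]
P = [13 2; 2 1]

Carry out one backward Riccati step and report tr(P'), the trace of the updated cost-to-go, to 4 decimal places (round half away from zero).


BᵀP = [19.0000 5.0000]
S = R + BᵀPB = [3/2] + [34.0000] = [35.5000]
BᵀPA = [-19.0000 15.0000]
K = S⁻¹·BᵀPA = [-0.5352 0.4225]
A−BK = [-0.4648 -0.4225; 1.6056 1.7324]
AᵀP(A−BK) = [2.8310 2.0282; 2.0282 2.6620]
P' = Q + AᵀP(A−BK) = [12.8310 2.5282; 2.5282 2.9120]
tr(P') = 15.7430

15.7430


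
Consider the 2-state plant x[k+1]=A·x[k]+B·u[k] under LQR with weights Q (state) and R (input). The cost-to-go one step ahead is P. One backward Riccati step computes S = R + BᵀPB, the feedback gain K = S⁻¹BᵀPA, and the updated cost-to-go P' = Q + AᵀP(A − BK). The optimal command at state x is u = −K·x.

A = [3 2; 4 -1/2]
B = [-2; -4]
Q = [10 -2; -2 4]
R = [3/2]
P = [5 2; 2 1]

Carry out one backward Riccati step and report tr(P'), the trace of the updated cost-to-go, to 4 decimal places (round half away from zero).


18.0989

BᵀP = [-18.0000 -8.0000]
S = R + BᵀPB = [3/2] + [68.0000] = [69.5000]
BᵀPA = [-86.0000 -32.0000]
K = S⁻¹·BᵀPA = [-1.2374 -0.4604]
A−BK = [0.5252 1.0791; -0.9496 -2.3417]
AᵀP(A−BK) = [2.5827 1.4029; 1.4029 1.5162]
P' = Q + AᵀP(A−BK) = [12.5827 -0.5971; -0.5971 5.5162]
tr(P') = 18.0989


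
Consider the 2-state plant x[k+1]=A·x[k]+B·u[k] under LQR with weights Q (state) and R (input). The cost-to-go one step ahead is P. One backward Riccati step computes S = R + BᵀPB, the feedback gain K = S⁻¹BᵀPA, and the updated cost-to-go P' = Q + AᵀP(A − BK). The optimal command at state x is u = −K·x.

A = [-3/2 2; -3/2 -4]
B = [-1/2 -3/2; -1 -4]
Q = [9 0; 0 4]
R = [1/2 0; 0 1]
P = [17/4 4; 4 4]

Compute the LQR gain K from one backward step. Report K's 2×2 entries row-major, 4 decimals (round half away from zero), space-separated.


0.2842 0.0673 0.4661 0.3347

BᵀP = [-6.1250 -6.0000; -22.3750 -22.0000]
S = R + BᵀPB = [1/2 0; 0 1] + [9.0625 33.1875; 33.1875 121.5625] = [9.5625 33.1875; 33.1875 122.5625]
BᵀPA = [18.1875 11.7500; 66.5625 43.2500]
K = S⁻¹·BᵀPA = [0.2842 0.0673; 0.4661 0.3347]
A−BK = [-0.6587 2.5356; 0.6487 -2.5941]
AᵀP(A−BK) = [0.3665 -0.2497; -0.2497 1.7353]
P' = Q + AᵀP(A−BK) = [9.3665 -0.2497; -0.2497 5.7353]
tr(P') = 15.1018


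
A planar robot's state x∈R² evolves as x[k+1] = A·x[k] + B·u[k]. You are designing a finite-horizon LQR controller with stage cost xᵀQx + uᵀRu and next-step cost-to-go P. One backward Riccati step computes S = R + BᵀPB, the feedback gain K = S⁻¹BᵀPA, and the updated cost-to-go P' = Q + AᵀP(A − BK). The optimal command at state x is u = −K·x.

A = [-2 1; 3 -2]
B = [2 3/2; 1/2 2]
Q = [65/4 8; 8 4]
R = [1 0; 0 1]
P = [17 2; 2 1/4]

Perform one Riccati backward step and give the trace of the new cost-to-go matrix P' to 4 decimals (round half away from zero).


21.0210

BᵀP = [35.0000 4.1250; 29.5000 3.5000]
S = R + BᵀPB = [1 0; 0 1] + [72.0625 60.7500; 60.7500 51.2500] = [73.0625 60.7500; 60.7500 52.2500]
BᵀPA = [-57.6250 26.7500; -48.5000 22.5000]
K = S⁻¹·BᵀPA = [-0.5083 0.2427; -0.3372 0.1484]
A−BK = [-0.4775 0.2919; 3.9286 -2.4182]
AᵀP(A−BK) = [0.6031 -0.3151; -0.3151 0.1679]
P' = Q + AᵀP(A−BK) = [16.8531 7.6849; 7.6849 4.1679]
tr(P') = 21.0210


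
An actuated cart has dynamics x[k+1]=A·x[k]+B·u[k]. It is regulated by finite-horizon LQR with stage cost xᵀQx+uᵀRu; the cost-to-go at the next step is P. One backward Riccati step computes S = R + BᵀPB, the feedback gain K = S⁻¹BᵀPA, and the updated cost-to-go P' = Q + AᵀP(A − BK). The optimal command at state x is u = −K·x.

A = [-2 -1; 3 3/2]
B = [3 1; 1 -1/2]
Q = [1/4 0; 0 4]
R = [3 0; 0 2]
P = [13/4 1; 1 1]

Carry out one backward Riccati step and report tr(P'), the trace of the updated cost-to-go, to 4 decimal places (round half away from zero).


12.1388

BᵀP = [10.7500 4.0000; 2.7500 0.5000]
S = R + BᵀPB = [3 0; 0 2] + [36.2500 8.7500; 8.7500 2.5000] = [39.2500 8.7500; 8.7500 4.5000]
BᵀPA = [-9.5000 -4.7500; -4.0000 -2.0000]
K = S⁻¹·BᵀPA = [-0.0775 -0.0387; -0.7383 -0.3691]
A−BK = [-1.0294 -0.5147; 2.7083 1.3542]
AᵀP(A−BK) = [6.3111 3.1555; 3.1555 1.5778]
P' = Q + AᵀP(A−BK) = [6.5611 3.1555; 3.1555 5.5778]
tr(P') = 12.1388


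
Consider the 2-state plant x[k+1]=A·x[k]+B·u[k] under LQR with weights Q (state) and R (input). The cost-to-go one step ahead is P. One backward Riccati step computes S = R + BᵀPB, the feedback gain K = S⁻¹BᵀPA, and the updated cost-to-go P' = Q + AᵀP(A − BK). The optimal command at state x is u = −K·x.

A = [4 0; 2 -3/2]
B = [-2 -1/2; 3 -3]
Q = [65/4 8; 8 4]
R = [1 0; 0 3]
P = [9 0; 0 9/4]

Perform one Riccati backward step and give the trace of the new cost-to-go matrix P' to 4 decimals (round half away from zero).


34.5262

BᵀP = [-18.0000 6.7500; -4.5000 -6.7500]
S = R + BᵀPB = [1 0; 0 3] + [56.2500 -11.2500; -11.2500 22.5000] = [57.2500 -11.2500; -11.2500 25.5000]
BᵀPA = [-58.5000 -10.1250; -31.5000 10.1250]
K = S⁻¹·BᵀPA = [-1.3846 -0.1082; -1.8462 0.3493]
A−BK = [0.3077 -0.0418; 0.6154 -0.1274]
AᵀP(A−BK) = [13.8462 -2.0769; -2.0769 0.4300]
P' = Q + AᵀP(A−BK) = [30.0962 5.9231; 5.9231 4.4300]
tr(P') = 34.5262


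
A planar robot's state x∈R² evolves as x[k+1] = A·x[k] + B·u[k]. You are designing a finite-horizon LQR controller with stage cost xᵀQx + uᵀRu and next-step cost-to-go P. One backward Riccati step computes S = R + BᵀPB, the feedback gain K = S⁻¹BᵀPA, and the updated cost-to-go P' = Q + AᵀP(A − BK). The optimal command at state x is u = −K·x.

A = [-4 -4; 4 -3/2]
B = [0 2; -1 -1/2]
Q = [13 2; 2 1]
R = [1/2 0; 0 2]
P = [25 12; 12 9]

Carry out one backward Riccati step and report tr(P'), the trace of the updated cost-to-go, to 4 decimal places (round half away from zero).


BᵀP = [-12.0000 -9.0000; 44.0000 19.5000]
S = R + BᵀPB = [1/2 0; 0 2] + [9.0000 -19.5000; -19.5000 78.2500] = [9.5000 -19.5000; -19.5000 80.2500]
BᵀPA = [12.0000 61.5000; -98.0000 -205.2500]
K = S⁻¹·BᵀPA = [-2.4809 2.4416; -1.8240 -1.9643]
A−BK = [-0.3520 -0.0713; 0.6071 -0.0406]
AᵀP(A−BK) = [11.0173 4.1950; 4.1950 10.9094]
P' = Q + AᵀP(A−BK) = [24.0173 6.1950; 6.1950 11.9094]
tr(P') = 35.9267

35.9267


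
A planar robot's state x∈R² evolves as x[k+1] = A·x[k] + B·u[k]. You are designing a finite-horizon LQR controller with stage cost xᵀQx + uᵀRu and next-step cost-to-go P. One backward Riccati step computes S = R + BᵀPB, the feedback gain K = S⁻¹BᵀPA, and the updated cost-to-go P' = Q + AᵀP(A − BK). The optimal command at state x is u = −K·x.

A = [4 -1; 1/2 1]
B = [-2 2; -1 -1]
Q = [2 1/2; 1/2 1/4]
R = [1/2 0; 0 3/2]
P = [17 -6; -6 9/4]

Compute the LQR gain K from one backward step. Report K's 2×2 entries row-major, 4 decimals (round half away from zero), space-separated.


-1.3422 0.3108 0.6750 -0.3532

BᵀP = [-28.0000 9.7500; 40.0000 -14.2500]
S = R + BᵀPB = [1/2 0; 0 3/2] + [46.2500 -65.7500; -65.7500 94.2500] = [46.7500 -65.7500; -65.7500 95.7500]
BᵀPA = [-107.1250 37.7500; 152.8750 -54.2500]
K = S⁻¹·BᵀPA = [-1.3422 0.3108; 0.6750 -0.3532]
A−BK = [-0.0343 0.3279; -0.1672 0.9576]
AᵀP(A−BK) = [1.5982 -0.5916; -0.5916 0.3585]
P' = Q + AᵀP(A−BK) = [3.5982 -0.0916; -0.0916 0.6085]
tr(P') = 4.2067


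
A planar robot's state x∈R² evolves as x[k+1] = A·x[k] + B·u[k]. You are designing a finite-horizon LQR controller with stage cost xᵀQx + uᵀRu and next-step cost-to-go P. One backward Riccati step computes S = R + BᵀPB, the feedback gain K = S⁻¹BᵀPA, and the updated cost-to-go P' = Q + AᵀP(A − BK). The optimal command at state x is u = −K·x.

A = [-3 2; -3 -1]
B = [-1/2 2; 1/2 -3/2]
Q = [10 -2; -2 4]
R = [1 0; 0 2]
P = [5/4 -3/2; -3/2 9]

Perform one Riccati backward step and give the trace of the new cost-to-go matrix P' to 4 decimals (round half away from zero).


44.8086

BᵀP = [-1.3750 5.2500; 4.7500 -16.5000]
S = R + BᵀPB = [1 0; 0 2] + [3.3125 -10.6250; -10.6250 34.2500] = [4.3125 -10.6250; -10.6250 36.2500]
BᵀPA = [-11.6250 -8.0000; 35.2500 26.0000]
K = S⁻¹·BᵀPA = [-1.0791 -0.3165; 0.6561 0.6245]
A−BK = [-4.8518 0.5928; -1.4763 0.0950]
AᵀP(A−BK) = [29.5770 -1.6921; -1.6921 1.2317]
P' = Q + AᵀP(A−BK) = [39.5770 -3.6921; -3.6921 5.2317]
tr(P') = 44.8086


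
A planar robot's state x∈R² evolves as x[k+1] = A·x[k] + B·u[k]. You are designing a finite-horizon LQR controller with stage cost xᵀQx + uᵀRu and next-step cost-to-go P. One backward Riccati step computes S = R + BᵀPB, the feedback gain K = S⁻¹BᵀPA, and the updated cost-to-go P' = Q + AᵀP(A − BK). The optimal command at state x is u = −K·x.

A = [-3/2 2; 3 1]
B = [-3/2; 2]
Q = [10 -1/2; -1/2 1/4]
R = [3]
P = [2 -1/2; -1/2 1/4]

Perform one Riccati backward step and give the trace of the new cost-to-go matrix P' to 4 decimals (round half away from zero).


15.5217

BᵀP = [-4.0000 1.2500]
S = R + BᵀPB = [3] + [8.5000] = [11.5000]
BᵀPA = [9.7500 -6.7500]
K = S⁻¹·BᵀPA = [0.8478 -0.5870]
A−BK = [-0.2283 1.1196; 1.3043 2.1739]
AᵀP(A−BK) = [2.9837 -1.7772; -1.7772 2.2880]
P' = Q + AᵀP(A−BK) = [12.9837 -2.2772; -2.2772 2.5380]
tr(P') = 15.5217


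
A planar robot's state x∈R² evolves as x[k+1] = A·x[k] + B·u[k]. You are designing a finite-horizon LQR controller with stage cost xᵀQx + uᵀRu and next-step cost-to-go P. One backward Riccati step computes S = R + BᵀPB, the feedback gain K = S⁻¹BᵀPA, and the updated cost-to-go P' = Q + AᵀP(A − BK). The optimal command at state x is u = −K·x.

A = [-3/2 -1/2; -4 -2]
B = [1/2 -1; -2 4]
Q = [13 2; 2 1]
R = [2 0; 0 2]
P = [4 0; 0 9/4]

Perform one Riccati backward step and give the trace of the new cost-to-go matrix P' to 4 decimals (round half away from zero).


41.2115

BᵀP = [2.0000 -4.5000; -4.0000 9.0000]
S = R + BᵀPB = [2 0; 0 2] + [10.0000 -20.0000; -20.0000 40.0000] = [12.0000 -20.0000; -20.0000 42.0000]
BᵀPA = [15.0000 8.0000; -30.0000 -16.0000]
K = S⁻¹·BᵀPA = [0.2885 0.1538; -0.5769 -0.3077]
A−BK = [-2.2212 -0.8846; -1.1154 -0.4615]
AᵀP(A−BK) = [23.3654 9.4615; 9.4615 3.8462]
P' = Q + AᵀP(A−BK) = [36.3654 11.4615; 11.4615 4.8462]
tr(P') = 41.2115


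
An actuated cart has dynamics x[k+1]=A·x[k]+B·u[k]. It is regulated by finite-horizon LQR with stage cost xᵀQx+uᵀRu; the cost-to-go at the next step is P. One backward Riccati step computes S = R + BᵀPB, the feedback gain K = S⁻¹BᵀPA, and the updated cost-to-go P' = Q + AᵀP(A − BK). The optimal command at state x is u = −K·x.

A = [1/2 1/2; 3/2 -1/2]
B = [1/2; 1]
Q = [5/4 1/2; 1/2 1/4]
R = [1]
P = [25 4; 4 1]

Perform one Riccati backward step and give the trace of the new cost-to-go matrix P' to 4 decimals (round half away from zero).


BᵀP = [16.5000 3.0000]
S = R + BᵀPB = [1] + [11.2500] = [12.2500]
BᵀPA = [12.7500 6.7500]
K = S⁻¹·BᵀPA = [1.0408 0.5510]
A−BK = [-0.0204 0.2245; 0.4592 -1.0510]
AᵀP(A−BK) = [1.2296 0.4745; 0.4745 0.7806]
P' = Q + AᵀP(A−BK) = [2.4796 0.9745; 0.9745 1.0306]
tr(P') = 3.5102

3.5102


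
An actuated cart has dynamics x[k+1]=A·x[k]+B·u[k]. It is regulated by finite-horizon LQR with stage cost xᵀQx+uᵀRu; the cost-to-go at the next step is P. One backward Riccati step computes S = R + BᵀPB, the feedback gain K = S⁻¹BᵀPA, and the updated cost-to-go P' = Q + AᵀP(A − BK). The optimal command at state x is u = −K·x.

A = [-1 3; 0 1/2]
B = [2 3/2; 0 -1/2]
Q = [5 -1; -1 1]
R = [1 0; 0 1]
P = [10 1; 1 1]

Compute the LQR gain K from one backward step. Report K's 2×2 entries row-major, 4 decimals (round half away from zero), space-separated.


BᵀP = [20.0000 2.0000; 14.5000 1.0000]
S = R + BᵀPB = [1 0; 0 1] + [40.0000 29.0000; 29.0000 21.2500] = [41.0000 29.0000; 29.0000 22.2500]
BᵀPA = [-20.0000 61.0000; -14.5000 44.0000]
K = S⁻¹·BᵀPA = [-0.3439 1.1404; -0.2035 0.4912]
A−BK = [-0.0070 -0.0175; -0.1018 0.7456]
AᵀP(A−BK) = [0.1719 -0.5702; -0.5702 2.0746]
P' = Q + AᵀP(A−BK) = [5.1719 -1.5702; -1.5702 3.0746]
tr(P') = 8.2465

-0.3439 1.1404 -0.2035 0.4912


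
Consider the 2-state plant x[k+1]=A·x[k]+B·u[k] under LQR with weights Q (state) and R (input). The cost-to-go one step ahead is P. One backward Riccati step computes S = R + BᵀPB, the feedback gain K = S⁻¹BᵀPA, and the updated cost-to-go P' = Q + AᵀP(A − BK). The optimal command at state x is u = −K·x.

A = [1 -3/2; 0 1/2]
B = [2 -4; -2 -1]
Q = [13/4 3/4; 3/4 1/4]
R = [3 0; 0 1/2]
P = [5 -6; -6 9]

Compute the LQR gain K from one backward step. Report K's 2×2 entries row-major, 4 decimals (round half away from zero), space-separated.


BᵀP = [22.0000 -30.0000; -14.0000 15.0000]
S = R + BᵀPB = [3 0; 0 1/2] + [104.0000 -58.0000; -58.0000 41.0000] = [107.0000 -58.0000; -58.0000 41.5000]
BᵀPA = [22.0000 -48.0000; -14.0000 28.5000]
K = S⁻¹·BᵀPA = [0.0938 -0.3149; -0.2062 0.2466]
A−BK = [-0.0125 0.1163; -0.0186 0.1168]
AᵀP(A−BK) = [0.0488 -0.1191; -0.1191 0.3553]
P' = Q + AᵀP(A−BK) = [3.2988 0.6309; 0.6309 0.6053]
tr(P') = 3.9041

0.0938 -0.3149 -0.2062 0.2466


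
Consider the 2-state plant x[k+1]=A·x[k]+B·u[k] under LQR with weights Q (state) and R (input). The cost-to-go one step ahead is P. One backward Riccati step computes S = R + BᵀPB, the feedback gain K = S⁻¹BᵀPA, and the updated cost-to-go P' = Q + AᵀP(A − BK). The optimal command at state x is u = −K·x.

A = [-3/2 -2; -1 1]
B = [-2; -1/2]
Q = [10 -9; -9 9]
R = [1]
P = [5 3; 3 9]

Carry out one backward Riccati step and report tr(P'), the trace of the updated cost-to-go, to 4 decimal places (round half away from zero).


33.5812

BᵀP = [-11.5000 -10.5000]
S = R + BᵀPB = [1] + [28.2500] = [29.2500]
BᵀPA = [27.7500 12.5000]
K = S⁻¹·BᵀPA = [0.9487 0.4274]
A−BK = [0.3974 -1.1453; -0.5256 1.2137]
AᵀP(A−BK) = [2.9231 -4.3590; -4.3590 11.6581]
P' = Q + AᵀP(A−BK) = [12.9231 -13.3590; -13.3590 20.6581]
tr(P') = 33.5812


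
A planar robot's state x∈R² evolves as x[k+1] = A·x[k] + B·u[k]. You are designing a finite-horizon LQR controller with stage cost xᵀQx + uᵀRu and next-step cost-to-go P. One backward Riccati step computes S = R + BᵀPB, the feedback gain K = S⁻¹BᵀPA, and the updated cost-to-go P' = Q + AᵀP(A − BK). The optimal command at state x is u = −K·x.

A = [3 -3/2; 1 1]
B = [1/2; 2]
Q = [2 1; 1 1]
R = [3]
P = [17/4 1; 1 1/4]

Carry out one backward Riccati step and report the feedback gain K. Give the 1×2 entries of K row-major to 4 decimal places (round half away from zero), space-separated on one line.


1.8938 -0.7345

BᵀP = [4.1250 1.0000]
S = R + BᵀPB = [3] + [4.0625] = [7.0625]
BᵀPA = [13.3750 -5.1875]
K = S⁻¹·BᵀPA = [1.8938 -0.7345]
A−BK = [2.0531 -1.1327; -2.7876 2.4690]
AᵀP(A−BK) = [19.1704 -7.5509; -7.5509 3.0022]
P' = Q + AᵀP(A−BK) = [21.1704 -6.5509; -6.5509 4.0022]
tr(P') = 25.1726


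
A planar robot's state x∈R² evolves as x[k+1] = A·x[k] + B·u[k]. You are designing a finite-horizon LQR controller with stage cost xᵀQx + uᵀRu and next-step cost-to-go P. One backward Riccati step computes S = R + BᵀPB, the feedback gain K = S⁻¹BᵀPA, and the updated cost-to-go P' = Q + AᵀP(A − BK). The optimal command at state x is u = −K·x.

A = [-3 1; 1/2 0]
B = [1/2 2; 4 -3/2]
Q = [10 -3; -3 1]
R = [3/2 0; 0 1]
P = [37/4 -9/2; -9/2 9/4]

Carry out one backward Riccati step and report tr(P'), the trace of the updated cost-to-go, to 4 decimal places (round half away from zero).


BᵀP = [-13.3750 6.7500; 25.2500 -12.3750]
S = R + BᵀPB = [3/2 0; 0 1] + [20.3125 -36.8750; -36.8750 69.0625] = [21.8125 -36.8750; -36.8750 70.0625]
BᵀPA = [43.5000 -13.3750; -81.9375 25.2500]
K = S⁻¹·BᵀPA = [0.1560 -0.0356; -1.0874 0.3417]
A−BK = [-0.9032 0.3344; -1.7549 0.6548]
AᵀP(A−BK) = [1.4288 -0.4570; -0.4570 0.1470]
P' = Q + AᵀP(A−BK) = [11.4288 -3.4570; -3.4570 1.1470]
tr(P') = 12.5759

12.5759


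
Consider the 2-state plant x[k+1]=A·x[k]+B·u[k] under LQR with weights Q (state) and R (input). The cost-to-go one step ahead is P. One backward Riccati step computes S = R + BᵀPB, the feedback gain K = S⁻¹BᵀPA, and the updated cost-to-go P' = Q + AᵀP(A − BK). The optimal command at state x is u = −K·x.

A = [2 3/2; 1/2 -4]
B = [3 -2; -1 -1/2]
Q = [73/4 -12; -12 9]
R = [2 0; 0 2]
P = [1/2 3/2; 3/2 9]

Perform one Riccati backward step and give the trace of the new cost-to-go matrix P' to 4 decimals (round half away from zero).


53.2801

BᵀP = [0.0000 -4.5000; -1.7500 -7.5000]
S = R + BᵀPB = [2 0; 0 2] + [4.5000 2.2500; 2.2500 7.2500] = [6.5000 2.2500; 2.2500 9.2500]
BᵀPA = [-2.2500 18.0000; -7.2500 27.3750]
K = S⁻¹·BᵀPA = [-0.0817 1.9052; -0.7639 2.4960]
A−BK = [0.7174 0.7764; 0.0363 -0.8468]
AᵀP(A−BK) = [1.5278 -4.9921; -4.9921 24.5023]
P' = Q + AᵀP(A−BK) = [19.7778 -16.9921; -16.9921 33.5023]
tr(P') = 53.2801


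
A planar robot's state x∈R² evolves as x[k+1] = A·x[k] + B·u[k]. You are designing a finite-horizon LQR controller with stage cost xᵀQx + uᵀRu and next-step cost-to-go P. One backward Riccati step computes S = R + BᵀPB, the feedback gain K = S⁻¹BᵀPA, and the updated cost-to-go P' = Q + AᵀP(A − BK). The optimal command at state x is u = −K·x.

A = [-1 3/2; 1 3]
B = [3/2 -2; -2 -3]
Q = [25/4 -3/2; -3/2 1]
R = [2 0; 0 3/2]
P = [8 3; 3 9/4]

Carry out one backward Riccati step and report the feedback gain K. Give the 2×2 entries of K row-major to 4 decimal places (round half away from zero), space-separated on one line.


-0.4643 -0.1201 0.0744 -0.8601

BᵀP = [6.0000 0.0000; -25.0000 -12.7500]
S = R + BᵀPB = [2 0; 0 3/2] + [9.0000 -12.0000; -12.0000 88.2500] = [11.0000 -12.0000; -12.0000 89.7500]
BᵀPA = [-6.0000 9.0000; 12.2500 -75.7500]
K = S⁻¹·BᵀPA = [-0.4643 -0.1201; 0.0744 -0.8601]
A−BK = [-0.1548 -0.0400; 0.2947 0.1797]
AᵀP(A−BK) = [0.5528 0.0654; 0.0654 1.1807]
P' = Q + AᵀP(A−BK) = [6.8028 -1.4346; -1.4346 2.1807]
tr(P') = 8.9835


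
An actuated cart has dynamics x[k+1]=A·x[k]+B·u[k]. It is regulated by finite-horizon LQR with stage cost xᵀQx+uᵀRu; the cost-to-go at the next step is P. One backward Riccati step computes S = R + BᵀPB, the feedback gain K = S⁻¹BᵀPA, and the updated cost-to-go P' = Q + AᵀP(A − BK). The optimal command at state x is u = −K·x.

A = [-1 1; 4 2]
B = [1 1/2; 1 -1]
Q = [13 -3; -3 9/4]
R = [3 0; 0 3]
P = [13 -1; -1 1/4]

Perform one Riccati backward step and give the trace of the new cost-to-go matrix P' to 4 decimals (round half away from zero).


BᵀP = [12.0000 -0.7500; 7.5000 -0.7500]
S = R + BᵀPB = [3 0; 0 3] + [11.2500 6.7500; 6.7500 4.5000] = [14.2500 6.7500; 6.7500 7.5000]
BᵀPA = [-15.0000 10.5000; -10.5000 6.0000]
K = S⁻¹·BᵀPA = [-0.6789 0.6239; -0.7890 0.2385]
A−BK = [0.0734 0.2569; 3.8899 1.6147]
AᵀP(A−BK) = [6.5321 -1.1376; -1.1376 2.0183]
P' = Q + AᵀP(A−BK) = [19.5321 -4.1376; -4.1376 4.2683]
tr(P') = 23.8005

23.8005


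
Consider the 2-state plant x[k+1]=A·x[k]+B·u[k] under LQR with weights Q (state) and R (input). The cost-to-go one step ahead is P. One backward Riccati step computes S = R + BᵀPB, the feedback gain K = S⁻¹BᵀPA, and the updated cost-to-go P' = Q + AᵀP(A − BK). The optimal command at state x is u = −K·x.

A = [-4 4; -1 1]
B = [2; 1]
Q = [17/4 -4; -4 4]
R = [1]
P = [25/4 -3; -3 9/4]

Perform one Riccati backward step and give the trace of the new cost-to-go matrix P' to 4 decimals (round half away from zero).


20.3731

BᵀP = [9.5000 -3.7500]
S = R + BᵀPB = [1] + [15.2500] = [16.2500]
BᵀPA = [-34.2500 34.2500]
K = S⁻¹·BᵀPA = [-2.1077 2.1077]
A−BK = [0.2154 -0.2154; 1.1077 -1.1077]
AᵀP(A−BK) = [6.0615 -6.0615; -6.0615 6.0615]
P' = Q + AᵀP(A−BK) = [10.3115 -10.0615; -10.0615 10.0615]
tr(P') = 20.3731


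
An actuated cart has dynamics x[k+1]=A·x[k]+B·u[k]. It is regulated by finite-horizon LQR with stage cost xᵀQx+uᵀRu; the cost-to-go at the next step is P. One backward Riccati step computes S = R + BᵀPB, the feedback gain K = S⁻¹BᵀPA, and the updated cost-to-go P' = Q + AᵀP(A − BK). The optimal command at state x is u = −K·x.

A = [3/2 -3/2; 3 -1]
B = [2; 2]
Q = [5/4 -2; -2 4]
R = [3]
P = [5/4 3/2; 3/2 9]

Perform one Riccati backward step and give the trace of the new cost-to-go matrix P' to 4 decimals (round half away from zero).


BᵀP = [5.5000 21.0000]
S = R + BᵀPB = [3] + [53.0000] = [56.0000]
BᵀPA = [71.2500 -29.2500]
K = S⁻¹·BᵀPA = [1.2723 -0.5223]
A−BK = [-1.0446 -0.4554; 0.4554 0.0446]
AᵀP(A−BK) = [6.6596 -1.5971; -1.5971 1.0346]
P' = Q + AᵀP(A−BK) = [7.9096 -3.5971; -3.5971 5.0346]
tr(P') = 12.9442

12.9442


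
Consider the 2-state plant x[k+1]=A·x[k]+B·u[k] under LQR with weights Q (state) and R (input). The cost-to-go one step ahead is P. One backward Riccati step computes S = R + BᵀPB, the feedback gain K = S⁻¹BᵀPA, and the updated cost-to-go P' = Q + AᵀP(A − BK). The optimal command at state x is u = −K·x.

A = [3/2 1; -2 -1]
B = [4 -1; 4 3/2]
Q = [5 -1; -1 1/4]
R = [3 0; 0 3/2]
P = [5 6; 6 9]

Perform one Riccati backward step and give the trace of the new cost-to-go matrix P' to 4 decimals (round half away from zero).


BᵀP = [44.0000 60.0000; 4.0000 7.5000]
S = R + BᵀPB = [3 0; 0 3/2] + [416.0000 46.0000; 46.0000 7.2500] = [419.0000 46.0000; 46.0000 8.7500]
BᵀPA = [-54.0000 -16.0000; -9.0000 -3.5000]
K = S⁻¹·BᵀPA = [-0.0377 0.0135; -0.8302 -0.4712]
A−BK = [0.8208 0.4746; -0.6038 -0.3474]
AᵀP(A−BK) = [1.7406 0.9906; 0.9906 0.5675]
P' = Q + AᵀP(A−BK) = [6.7406 -0.0094; -0.0094 0.8175]
tr(P') = 7.5581

7.5581


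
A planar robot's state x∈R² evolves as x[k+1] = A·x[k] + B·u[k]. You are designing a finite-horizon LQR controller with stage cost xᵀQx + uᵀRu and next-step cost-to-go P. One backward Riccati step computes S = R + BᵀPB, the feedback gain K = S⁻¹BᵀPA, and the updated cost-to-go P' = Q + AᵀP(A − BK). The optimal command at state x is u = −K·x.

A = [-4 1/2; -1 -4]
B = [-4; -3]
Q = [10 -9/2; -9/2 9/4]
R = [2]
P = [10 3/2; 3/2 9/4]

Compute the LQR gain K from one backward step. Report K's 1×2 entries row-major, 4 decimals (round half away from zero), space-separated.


BᵀP = [-44.5000 -12.7500]
S = R + BᵀPB = [2] + [216.2500] = [218.2500]
BᵀPA = [190.7500 28.7500]
K = S⁻¹·BᵀPA = [0.8740 0.1317]
A−BK = [-0.5040 1.0269; 1.6220 -3.6048]
AᵀP(A−BK) = [7.5349 -12.8774; -12.8774 28.7128]
P' = Q + AᵀP(A−BK) = [17.5349 -17.3774; -17.3774 30.9628]
tr(P') = 48.4977

0.8740 0.1317


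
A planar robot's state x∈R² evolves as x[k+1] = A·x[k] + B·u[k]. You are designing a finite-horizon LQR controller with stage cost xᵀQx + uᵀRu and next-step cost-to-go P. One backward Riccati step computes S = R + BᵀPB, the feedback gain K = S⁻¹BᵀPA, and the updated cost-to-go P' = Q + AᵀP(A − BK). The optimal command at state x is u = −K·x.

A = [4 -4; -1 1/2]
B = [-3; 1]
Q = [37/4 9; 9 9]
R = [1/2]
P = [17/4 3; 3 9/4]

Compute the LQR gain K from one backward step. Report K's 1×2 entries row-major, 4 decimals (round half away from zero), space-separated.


-1.4022 1.5489

BᵀP = [-9.7500 -6.7500]
S = R + BᵀPB = [1/2] + [22.5000] = [23.0000]
BᵀPA = [-32.2500 35.6250]
K = S⁻¹·BᵀPA = [-1.4022 1.5489]
A−BK = [-0.2065 0.6467; 0.4022 -1.0489]
AᵀP(A−BK) = [1.0299 -1.1726; -1.1726 1.3825]
P' = Q + AᵀP(A−BK) = [10.2799 7.8274; 7.8274 10.3825]
tr(P') = 20.6624


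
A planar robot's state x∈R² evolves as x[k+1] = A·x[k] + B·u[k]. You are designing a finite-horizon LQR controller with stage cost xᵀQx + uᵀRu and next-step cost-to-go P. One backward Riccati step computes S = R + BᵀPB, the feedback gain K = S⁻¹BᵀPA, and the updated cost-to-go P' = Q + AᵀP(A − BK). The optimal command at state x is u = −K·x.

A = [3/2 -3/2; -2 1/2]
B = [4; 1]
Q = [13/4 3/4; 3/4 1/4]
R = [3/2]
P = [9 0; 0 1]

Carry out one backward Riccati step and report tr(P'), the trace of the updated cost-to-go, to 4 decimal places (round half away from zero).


10.2551

BᵀP = [36.0000 1.0000]
S = R + BᵀPB = [3/2] + [145.0000] = [146.5000]
BᵀPA = [52.0000 -53.5000]
K = S⁻¹·BᵀPA = [0.3549 -0.3652]
A−BK = [0.0802 -0.0392; -2.3549 0.8652]
AᵀP(A−BK) = [5.7927 -2.2602; -2.2602 0.9625]
P' = Q + AᵀP(A−BK) = [9.0427 -1.5102; -1.5102 1.2125]
tr(P') = 10.2551


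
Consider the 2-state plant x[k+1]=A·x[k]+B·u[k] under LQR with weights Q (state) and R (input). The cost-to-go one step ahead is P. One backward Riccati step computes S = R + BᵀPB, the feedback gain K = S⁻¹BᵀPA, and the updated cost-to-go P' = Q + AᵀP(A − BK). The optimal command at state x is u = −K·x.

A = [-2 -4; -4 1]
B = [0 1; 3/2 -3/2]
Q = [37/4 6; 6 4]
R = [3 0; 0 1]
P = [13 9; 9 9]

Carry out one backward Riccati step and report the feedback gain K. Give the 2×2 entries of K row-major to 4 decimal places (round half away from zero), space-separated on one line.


-3.7317 -2.5244 -0.8537 -2.6951

BᵀP = [13.5000 13.5000; -0.5000 -4.5000]
S = R + BᵀPB = [3 0; 0 1] + [20.2500 -6.7500; -6.7500 6.2500] = [23.2500 -6.7500; -6.7500 7.2500]
BᵀPA = [-81.0000 -40.5000; 19.0000 -2.5000]
K = S⁻¹·BᵀPA = [-3.7317 -2.5244; -0.8537 -2.6951]
A−BK = [-1.1463 -1.3049; 0.3171 0.7439]
AᵀP(A−BK) = [53.9512 40.7317; 40.7317 36.0244]
P' = Q + AᵀP(A−BK) = [63.2012 46.7317; 46.7317 40.0244]
tr(P') = 103.2256
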